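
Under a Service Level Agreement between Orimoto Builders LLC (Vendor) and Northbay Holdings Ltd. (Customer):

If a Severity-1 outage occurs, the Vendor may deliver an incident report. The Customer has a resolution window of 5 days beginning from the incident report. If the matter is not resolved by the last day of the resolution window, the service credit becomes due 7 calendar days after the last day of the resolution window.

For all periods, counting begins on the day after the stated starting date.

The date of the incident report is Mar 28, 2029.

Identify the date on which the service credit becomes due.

The last day of the resolution window: 5 calendar days after Mar 28, 2029 is Apr 2, 2029.
The date on which the service credit becomes due: Apr 2, 2029 + 7 days = Apr 9, 2029.

Apr 9, 2029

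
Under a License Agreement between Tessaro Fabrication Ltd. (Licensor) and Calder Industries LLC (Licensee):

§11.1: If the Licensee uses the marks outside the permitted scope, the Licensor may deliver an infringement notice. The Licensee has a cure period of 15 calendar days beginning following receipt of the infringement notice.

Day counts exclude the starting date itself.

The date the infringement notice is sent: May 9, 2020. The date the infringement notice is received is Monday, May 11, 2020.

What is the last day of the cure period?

The last day of the cure period: 15 calendar days after May 11, 2020 is May 26, 2020.

May 26, 2020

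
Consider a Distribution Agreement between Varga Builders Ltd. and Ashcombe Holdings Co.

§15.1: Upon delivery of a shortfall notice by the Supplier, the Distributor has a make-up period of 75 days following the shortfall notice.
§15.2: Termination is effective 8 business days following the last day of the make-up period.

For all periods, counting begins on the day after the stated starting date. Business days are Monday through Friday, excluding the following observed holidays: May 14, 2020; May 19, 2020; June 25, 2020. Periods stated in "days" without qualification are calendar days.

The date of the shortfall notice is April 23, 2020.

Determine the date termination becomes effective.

July 17, 2020

Adding 75 calendar days to April 23, 2020 gives July 7, 2020, which is the last day of the make-up period.
From Tuesday, July 7, 2020, 8 business days (Jul 8, Jul 9, Jul 10, Jul 13, Jul 14, Jul 15, Jul 16, Jul 17, skipping weekends) brings us to Friday, July 17, 2020, which is the date termination becomes effective.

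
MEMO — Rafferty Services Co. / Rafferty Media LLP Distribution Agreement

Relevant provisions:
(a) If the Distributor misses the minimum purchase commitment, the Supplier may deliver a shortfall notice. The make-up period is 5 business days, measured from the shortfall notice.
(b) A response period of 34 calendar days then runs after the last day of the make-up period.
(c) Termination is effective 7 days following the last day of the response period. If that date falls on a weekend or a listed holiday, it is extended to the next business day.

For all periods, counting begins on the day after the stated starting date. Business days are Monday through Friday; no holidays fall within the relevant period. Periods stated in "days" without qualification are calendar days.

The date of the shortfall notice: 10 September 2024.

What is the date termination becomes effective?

28 October 2024

The last day of the make-up period: 5 business days after Tuesday, 10 September 2024, skipping weekends — Sep 11, Sep 12, Sep 13, Sep 16, Sep 17 — lands on Tuesday, 17 September 2024.
The last day of the response period: 17 September 2024 + 34 days = 21 October 2024.
The date termination becomes effective: 21 October 2024 + 7 days = 28 October 2024. 28 October 2024 is a Monday, so no roll-forward applies.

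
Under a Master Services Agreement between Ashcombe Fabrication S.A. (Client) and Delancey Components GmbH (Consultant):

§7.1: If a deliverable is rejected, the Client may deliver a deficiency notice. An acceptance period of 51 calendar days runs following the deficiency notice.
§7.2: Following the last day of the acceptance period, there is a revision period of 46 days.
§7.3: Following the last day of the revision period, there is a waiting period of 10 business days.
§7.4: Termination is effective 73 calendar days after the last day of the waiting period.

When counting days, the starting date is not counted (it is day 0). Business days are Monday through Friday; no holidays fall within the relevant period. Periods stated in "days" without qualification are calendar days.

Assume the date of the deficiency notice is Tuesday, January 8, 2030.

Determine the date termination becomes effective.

July 11, 2030

The last day of the acceptance period: January 8, 2030 + 51 days = February 28, 2030.
The last day of the revision period: February 28, 2030 + 46 days = April 15, 2030.
From Monday, April 15, 2030, 10 business days (Apr 16, Apr 17, Apr 18, Apr 19, Apr 22, Apr 23, Apr 24, Apr 25, Apr 26, Apr 29, skipping weekends) brings us to Monday, April 29, 2030, which is the last day of the waiting period.
The date termination becomes effective: April 29, 2030 + 73 days = July 11, 2030.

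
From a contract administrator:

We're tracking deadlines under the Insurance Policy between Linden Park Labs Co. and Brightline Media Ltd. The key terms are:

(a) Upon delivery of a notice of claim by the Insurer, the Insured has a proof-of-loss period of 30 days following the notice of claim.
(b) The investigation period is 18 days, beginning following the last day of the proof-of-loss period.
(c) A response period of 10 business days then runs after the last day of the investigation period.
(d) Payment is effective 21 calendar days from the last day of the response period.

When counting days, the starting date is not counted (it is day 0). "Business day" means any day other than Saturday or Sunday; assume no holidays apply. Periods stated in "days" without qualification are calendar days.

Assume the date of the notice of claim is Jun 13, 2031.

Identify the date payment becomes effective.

The last day of the proof-of-loss period: Jun 13, 2031 + 30 days = Jul 13, 2031.
The last day of the investigation period: Jul 13, 2031 + 18 days = Jul 31, 2031.
The last day of the response period: counting 10 business days from Thursday, Jul 31, 2031 (Aug 1, Aug 4, Aug 5, Aug 6, Aug 7, Aug 8, Aug 11, Aug 12, Aug 13, Aug 14, skipping weekends) reaches Thursday, Aug 14, 2031.
Adding 21 calendar days to Aug 14, 2031 gives Sep 4, 2031, which is the date payment becomes effective.

Sep 4, 2031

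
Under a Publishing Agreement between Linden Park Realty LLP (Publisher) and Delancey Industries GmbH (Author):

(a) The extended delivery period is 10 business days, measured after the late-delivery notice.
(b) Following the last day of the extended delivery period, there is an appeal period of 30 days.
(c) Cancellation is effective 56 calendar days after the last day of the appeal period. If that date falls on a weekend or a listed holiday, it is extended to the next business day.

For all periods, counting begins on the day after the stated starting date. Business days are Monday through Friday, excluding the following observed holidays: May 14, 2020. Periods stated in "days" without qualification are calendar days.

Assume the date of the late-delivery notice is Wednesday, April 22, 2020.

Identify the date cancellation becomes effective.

July 31, 2020

From Wednesday, April 22, 2020, 10 business days (Apr 23, Apr 24, Apr 27, Apr 28, Apr 29, Apr 30, May 1, May 4, May 5, May 6, skipping weekends) brings us to Wednesday, May 6, 2020, which is the last day of the extended delivery period.
The last day of the appeal period: May 6, 2020 + 30 days = June 5, 2020.
The date cancellation becomes effective: 56 calendar days after June 5, 2020 is July 31, 2020. July 31, 2020 is a Friday and is not a listed holiday, so no roll-forward applies.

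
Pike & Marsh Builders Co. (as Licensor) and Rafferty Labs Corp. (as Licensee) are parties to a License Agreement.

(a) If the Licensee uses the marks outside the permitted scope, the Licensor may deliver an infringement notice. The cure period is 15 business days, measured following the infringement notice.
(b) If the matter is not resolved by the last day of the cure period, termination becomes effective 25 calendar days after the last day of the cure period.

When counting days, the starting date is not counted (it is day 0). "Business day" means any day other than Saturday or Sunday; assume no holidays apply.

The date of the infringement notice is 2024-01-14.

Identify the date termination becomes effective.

2024-02-27

The last day of the cure period: 15 business days after Sunday, 2024-01-14, skipping weekends — Jan 15, Jan 16, Jan 17, Jan 18, …, Jan 31, Feb 1, Feb 2 — lands on Friday, 2024-02-02.
The date termination becomes effective: 2024-02-02 + 25 days = 2024-02-27.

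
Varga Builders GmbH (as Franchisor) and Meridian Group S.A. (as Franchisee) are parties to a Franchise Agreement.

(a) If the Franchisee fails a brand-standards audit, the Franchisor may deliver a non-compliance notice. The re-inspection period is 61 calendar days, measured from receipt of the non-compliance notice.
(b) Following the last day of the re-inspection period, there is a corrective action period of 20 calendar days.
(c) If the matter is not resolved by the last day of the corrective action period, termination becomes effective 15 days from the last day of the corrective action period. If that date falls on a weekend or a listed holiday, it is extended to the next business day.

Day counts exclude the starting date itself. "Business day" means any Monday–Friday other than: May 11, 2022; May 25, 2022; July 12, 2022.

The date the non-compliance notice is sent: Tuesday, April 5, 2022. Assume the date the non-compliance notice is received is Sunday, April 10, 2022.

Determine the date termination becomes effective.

July 15, 2022

The last day of the re-inspection period: April 10, 2022 + 61 days = June 10, 2022.
The last day of the corrective action period: 20 calendar days after June 10, 2022 is June 30, 2022.
The date termination becomes effective: June 30, 2022 + 15 days = July 15, 2022. July 15, 2022 is a Friday and is not a listed holiday, so no roll-forward applies.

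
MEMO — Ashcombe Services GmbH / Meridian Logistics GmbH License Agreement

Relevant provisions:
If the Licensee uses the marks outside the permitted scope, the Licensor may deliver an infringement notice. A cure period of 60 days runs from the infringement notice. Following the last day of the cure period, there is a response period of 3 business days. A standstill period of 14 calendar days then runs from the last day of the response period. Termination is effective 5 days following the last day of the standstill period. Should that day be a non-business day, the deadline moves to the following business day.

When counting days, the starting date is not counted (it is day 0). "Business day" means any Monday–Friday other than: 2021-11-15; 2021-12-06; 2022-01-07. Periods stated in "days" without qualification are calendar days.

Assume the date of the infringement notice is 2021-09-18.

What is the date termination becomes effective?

The last day of the cure period: 2021-09-18 + 60 days = 2021-11-17.
The last day of the response period: 3 business days after Wednesday, 2021-11-17, skipping weekends — Nov 18, Nov 19, Nov 22 — lands on Monday, 2021-11-22.
The last day of the standstill period: 14 calendar days after 2021-11-22 is 2021-12-06.
The date termination becomes effective: 2021-12-06 + 5 days = 2021-12-11. That falls on a Saturday, so it rolls to the next business day, Monday, 2021-12-13.

2021-12-13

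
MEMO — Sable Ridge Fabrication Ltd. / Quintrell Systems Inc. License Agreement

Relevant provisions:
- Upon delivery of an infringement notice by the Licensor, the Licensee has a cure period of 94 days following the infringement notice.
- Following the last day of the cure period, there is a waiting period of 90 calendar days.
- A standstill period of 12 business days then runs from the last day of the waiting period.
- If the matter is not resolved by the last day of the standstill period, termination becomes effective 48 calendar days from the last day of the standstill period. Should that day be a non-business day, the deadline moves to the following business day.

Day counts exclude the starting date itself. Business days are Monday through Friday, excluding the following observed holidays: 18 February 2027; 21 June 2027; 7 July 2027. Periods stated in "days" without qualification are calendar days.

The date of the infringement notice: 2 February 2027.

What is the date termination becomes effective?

The last day of the cure period: 94 calendar days after 2 February 2027 is 7 May 2027.
Adding 90 calendar days to 7 May 2027 gives 5 August 2027, which is the last day of the waiting period.
The last day of the standstill period: counting 12 business days from Thursday, 5 August 2027 (Aug 6, Aug 9, Aug 10, Aug 11, …, Aug 19, Aug 20, Aug 23, skipping weekends) reaches Monday, 23 August 2027.
The date termination becomes effective: 48 calendar days after 23 August 2027 is 10 October 2027. That falls on a Sunday, so it rolls to the next business day, Monday, 11 October 2027.

11 October 2027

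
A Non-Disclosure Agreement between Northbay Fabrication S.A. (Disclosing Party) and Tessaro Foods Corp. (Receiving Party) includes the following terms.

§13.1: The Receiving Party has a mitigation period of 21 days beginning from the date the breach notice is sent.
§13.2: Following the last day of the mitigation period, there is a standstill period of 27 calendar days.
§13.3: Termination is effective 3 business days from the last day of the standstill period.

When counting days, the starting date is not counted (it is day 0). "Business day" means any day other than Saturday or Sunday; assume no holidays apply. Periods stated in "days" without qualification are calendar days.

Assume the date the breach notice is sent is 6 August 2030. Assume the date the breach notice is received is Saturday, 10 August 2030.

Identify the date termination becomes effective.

The last day of the mitigation period: 6 August 2030 + 21 days = 27 August 2030.
Adding 27 calendar days to 27 August 2030 gives 23 September 2030, which is the last day of the standstill period.
From Monday, 23 September 2030, 3 business days (Sep 24, Sep 25, Sep 26, skipping weekends) brings us to Thursday, 26 September 2030, which is the date termination becomes effective.

26 September 2030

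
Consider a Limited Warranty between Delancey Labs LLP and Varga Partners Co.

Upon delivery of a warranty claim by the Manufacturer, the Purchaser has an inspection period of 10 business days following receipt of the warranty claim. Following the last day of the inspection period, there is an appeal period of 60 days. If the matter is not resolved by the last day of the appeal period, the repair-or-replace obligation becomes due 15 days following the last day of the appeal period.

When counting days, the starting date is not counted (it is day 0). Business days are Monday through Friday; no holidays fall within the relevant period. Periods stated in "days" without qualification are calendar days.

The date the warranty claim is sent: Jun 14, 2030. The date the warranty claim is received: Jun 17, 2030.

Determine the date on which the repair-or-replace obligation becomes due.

The last day of the inspection period: 10 business days after Monday, Jun 17, 2030, skipping weekends — Jun 18, Jun 19, Jun 20, Jun 21, Jun 24, Jun 25, Jun 26, Jun 27, Jun 28, Jul 1 — lands on Monday, Jul 1, 2030.
The last day of the appeal period: Jul 1, 2030 + 60 days = Aug 30, 2030.
The date on which the repair-or-replace obligation becomes due: Aug 30, 2030 + 15 days = Sep 14, 2030.

Sep 14, 2030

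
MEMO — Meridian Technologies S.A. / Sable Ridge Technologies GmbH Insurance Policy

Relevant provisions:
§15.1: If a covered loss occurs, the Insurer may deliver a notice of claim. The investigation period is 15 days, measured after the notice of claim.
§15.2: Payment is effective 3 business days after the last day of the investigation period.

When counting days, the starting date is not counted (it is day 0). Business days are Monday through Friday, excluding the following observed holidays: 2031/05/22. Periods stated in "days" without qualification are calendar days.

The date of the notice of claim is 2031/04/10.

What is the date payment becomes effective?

2031/04/30

The last day of the investigation period: 2031/04/10 + 15 days = 2031/04/25.
From Friday, 2031/04/25, 3 business days (Apr 28, Apr 29, Apr 30, skipping weekends) brings us to Wednesday, 2031/04/30, which is the date payment becomes effective.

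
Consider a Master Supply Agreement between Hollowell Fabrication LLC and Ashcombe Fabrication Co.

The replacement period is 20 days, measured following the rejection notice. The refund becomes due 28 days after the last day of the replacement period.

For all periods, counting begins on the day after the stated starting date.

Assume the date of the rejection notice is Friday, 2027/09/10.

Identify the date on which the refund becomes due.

2027/10/28

The last day of the replacement period: 20 calendar days after 2027/09/10 is 2027/09/30.
The date on which the refund becomes due: 2027/09/30 + 28 days = 2027/10/28.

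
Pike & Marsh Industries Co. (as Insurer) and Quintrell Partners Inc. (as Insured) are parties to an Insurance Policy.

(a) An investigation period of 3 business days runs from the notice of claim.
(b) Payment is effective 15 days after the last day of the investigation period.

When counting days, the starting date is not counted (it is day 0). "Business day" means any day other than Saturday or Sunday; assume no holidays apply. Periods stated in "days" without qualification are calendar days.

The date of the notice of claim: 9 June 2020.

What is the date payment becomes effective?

The last day of the investigation period: counting 3 business days from Tuesday, 9 June 2020 (Jun 10, Jun 11, Jun 12, skipping weekends) reaches Friday, 12 June 2020.
The date payment becomes effective: 12 June 2020 + 15 days = 27 June 2020.

27 June 2020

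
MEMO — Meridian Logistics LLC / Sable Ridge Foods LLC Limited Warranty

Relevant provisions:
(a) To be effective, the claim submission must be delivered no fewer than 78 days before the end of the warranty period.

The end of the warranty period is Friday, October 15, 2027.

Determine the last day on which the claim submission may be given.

July 29, 2027

Counting back 78 calendar days from October 15, 2027 gives July 29, 2027.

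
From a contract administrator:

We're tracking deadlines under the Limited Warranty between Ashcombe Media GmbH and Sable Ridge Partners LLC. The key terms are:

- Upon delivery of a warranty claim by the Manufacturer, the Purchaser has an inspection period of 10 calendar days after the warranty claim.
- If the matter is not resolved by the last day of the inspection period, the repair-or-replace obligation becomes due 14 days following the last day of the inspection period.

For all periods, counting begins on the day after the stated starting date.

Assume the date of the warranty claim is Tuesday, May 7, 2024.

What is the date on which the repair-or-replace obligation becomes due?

The last day of the inspection period: May 7, 2024 + 10 days = May 17, 2024.
The date on which the repair-or-replace obligation becomes due: May 17, 2024 + 14 days = May 31, 2024.

May 31, 2024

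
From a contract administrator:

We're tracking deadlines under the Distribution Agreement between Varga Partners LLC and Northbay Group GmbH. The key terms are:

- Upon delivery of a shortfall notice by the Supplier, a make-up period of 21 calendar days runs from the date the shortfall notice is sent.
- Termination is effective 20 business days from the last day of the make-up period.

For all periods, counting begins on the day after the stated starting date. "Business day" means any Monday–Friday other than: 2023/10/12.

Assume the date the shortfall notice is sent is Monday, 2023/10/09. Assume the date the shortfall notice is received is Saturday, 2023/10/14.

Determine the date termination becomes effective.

2023/11/27

The last day of the make-up period: 21 calendar days after 2023/10/09 is 2023/10/30.
The date termination becomes effective: counting 20 business days from Monday, 2023/10/30 (Oct 31, Nov 1, Nov 2, Nov 3, …, Nov 23, Nov 24, Nov 27, skipping weekends) reaches Monday, 2023/11/27.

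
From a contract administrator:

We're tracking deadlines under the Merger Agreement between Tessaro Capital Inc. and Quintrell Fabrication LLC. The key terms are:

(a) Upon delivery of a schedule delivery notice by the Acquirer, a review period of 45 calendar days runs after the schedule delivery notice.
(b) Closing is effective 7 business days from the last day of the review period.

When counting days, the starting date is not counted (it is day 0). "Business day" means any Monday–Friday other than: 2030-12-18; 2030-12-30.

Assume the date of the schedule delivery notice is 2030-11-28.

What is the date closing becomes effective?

2031-01-21

The last day of the review period: 45 calendar days after 2030-11-28 is 2031-01-12.
The date closing becomes effective: 7 business days after Sunday, 2031-01-12, skipping weekends — Jan 13, Jan 14, Jan 15, Jan 16, Jan 17, Jan 20, Jan 21 — lands on Tuesday, 2031-01-21.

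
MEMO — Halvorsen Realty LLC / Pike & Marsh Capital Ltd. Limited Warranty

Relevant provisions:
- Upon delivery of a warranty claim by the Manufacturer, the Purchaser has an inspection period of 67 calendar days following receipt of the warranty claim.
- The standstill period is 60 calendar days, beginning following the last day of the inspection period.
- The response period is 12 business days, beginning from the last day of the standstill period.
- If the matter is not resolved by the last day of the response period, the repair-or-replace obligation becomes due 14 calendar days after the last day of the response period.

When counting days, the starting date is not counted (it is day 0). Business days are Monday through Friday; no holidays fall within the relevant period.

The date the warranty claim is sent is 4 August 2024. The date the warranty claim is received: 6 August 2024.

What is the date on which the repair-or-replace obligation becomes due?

Adding 67 calendar days to 6 August 2024 gives 12 October 2024, which is the last day of the inspection period.
The last day of the standstill period: 60 calendar days after 12 October 2024 is 11 December 2024.
The last day of the response period: 12 business days after Wednesday, 11 December 2024, skipping weekends — Dec 12, Dec 13, Dec 16, Dec 17, …, Dec 25, Dec 26, Dec 27 — lands on Friday, 27 December 2024.
Adding 14 calendar days to 27 December 2024 gives 10 January 2025, which is the date on which the repair-or-replace obligation becomes due.

10 January 2025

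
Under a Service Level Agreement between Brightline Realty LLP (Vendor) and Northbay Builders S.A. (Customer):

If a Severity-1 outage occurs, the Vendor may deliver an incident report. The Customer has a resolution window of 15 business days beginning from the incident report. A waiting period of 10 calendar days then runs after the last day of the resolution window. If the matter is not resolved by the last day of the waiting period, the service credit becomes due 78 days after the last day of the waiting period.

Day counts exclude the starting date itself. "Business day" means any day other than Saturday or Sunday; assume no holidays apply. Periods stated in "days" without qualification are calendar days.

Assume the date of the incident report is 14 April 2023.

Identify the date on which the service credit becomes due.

The last day of the resolution window: 15 business days after Friday, 14 April 2023, skipping weekends — Apr 17, Apr 18, Apr 19, Apr 20, …, May 3, May 4, May 5 — lands on Friday, 5 May 2023.
Adding 10 calendar days to 5 May 2023 gives 15 May 2023, which is the last day of the waiting period.
The date on which the service credit becomes due: 78 calendar days after 15 May 2023 is 1 August 2023.

1 August 2023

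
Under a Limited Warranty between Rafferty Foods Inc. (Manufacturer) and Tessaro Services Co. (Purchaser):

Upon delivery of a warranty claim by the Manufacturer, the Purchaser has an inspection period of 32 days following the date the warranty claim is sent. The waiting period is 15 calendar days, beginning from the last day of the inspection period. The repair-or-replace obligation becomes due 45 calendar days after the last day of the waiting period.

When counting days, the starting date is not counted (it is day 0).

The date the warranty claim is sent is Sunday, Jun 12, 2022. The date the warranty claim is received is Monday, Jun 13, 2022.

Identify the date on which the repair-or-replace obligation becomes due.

The last day of the inspection period: 32 calendar days after Jun 12, 2022 is Jul 14, 2022.
Adding 15 calendar days to Jul 14, 2022 gives Jul 29, 2022, which is the last day of the waiting period.
The date on which the repair-or-replace obligation becomes due: 45 calendar days after Jul 29, 2022 is Sep 12, 2022.

Sep 12, 2022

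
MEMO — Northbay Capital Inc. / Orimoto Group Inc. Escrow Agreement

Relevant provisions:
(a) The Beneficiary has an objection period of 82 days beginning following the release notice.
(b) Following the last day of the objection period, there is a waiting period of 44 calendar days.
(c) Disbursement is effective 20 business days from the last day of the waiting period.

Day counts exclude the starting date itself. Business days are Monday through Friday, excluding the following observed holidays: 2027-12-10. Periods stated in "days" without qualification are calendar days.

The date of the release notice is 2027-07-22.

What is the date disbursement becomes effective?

The last day of the objection period: 2027-07-22 + 82 days = 2027-10-12.
The last day of the waiting period: 44 calendar days after 2027-10-12 is 2027-11-25.
The date disbursement becomes effective: counting 20 business days from Thursday, 2027-11-25 (Nov 26, Nov 29, Nov 30, Dec 1, …, Dec 22, Dec 23, Dec 24, skipping weekends and the listed holiday on Dec 10) reaches Friday, 2027-12-24.

2027-12-24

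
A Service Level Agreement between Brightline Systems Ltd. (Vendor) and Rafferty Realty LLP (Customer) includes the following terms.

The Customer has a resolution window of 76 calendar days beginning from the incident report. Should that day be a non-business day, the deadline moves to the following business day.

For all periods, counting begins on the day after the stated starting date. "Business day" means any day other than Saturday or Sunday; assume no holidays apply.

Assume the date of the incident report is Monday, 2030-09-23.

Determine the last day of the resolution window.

2030-12-09

The last day of the resolution window: 76 calendar days after 2030-09-23 is 2030-12-08. That falls on a Sunday, so it rolls to the next business day, Monday, 2030-12-09.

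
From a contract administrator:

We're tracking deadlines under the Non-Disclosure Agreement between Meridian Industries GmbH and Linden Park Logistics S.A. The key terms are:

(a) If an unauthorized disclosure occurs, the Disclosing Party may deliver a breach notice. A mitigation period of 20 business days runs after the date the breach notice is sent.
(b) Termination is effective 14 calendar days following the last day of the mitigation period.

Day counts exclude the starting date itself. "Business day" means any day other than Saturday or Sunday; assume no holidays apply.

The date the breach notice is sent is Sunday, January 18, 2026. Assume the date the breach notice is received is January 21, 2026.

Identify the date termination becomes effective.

From Sunday, January 18, 2026, 20 business days (Jan 19, Jan 20, Jan 21, Jan 22, …, Feb 11, Feb 12, Feb 13, skipping weekends) brings us to Friday, February 13, 2026, which is the last day of the mitigation period.
The date termination becomes effective: February 13, 2026 + 14 days = February 27, 2026.

February 27, 2026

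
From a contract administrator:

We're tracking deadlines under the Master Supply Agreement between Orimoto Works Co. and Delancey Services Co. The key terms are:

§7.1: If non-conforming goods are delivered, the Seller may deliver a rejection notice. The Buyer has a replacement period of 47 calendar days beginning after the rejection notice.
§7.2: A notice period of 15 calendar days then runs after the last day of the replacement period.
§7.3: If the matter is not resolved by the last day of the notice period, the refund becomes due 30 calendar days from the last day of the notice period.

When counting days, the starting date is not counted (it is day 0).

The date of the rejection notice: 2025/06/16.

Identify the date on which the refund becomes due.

The last day of the replacement period: 47 calendar days after 2025/06/16 is 2025/08/02.
The last day of the notice period: 15 calendar days after 2025/08/02 is 2025/08/17.
Adding 30 calendar days to 2025/08/17 gives 2025/09/16, which is the date on which the refund becomes due.

2025/09/16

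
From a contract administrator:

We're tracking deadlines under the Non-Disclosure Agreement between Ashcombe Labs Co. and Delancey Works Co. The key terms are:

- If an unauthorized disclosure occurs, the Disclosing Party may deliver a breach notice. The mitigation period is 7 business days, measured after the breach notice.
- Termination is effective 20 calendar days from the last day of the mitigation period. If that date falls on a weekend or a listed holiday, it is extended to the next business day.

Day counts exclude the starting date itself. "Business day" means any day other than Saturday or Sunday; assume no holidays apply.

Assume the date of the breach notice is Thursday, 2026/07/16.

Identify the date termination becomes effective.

From Thursday, 2026/07/16, 7 business days (Jul 17, Jul 20, Jul 21, Jul 22, Jul 23, Jul 24, Jul 27, skipping weekends) brings us to Monday, 2026/07/27, which is the last day of the mitigation period.
The date termination becomes effective: 2026/07/27 + 20 days = 2026/08/16. That falls on a Sunday, so it rolls to the next business day, Monday, 2026/08/17.

2026/08/17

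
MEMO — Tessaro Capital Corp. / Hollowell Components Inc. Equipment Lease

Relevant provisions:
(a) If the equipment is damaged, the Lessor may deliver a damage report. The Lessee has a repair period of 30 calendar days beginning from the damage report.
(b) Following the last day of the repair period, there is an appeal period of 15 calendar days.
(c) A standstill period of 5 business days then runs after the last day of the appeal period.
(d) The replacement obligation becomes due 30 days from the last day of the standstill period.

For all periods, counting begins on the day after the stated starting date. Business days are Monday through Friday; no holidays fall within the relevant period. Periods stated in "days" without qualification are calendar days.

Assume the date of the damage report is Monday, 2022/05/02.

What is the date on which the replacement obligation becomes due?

2022/07/23

The last day of the repair period: 30 calendar days after 2022/05/02 is 2022/06/01.
The last day of the appeal period: 15 calendar days after 2022/06/01 is 2022/06/16.
The last day of the standstill period: counting 5 business days from Thursday, 2022/06/16 (Jun 17, Jun 20, Jun 21, Jun 22, Jun 23, skipping weekends) reaches Thursday, 2022/06/23.
The date on which the replacement obligation becomes due: 2022/06/23 + 30 days = 2022/07/23.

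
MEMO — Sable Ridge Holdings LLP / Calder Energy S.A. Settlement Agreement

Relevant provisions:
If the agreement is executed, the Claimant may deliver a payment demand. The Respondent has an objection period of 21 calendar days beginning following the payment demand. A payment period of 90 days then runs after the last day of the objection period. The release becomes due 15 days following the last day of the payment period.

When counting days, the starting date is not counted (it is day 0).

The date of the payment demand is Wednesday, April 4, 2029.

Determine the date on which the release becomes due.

August 8, 2029

Adding 21 calendar days to April 4, 2029 gives April 25, 2029, which is the last day of the objection period.
Adding 90 calendar days to April 25, 2029 gives July 24, 2029, which is the last day of the payment period.
The date on which the release becomes due: 15 calendar days after July 24, 2029 is August 8, 2029.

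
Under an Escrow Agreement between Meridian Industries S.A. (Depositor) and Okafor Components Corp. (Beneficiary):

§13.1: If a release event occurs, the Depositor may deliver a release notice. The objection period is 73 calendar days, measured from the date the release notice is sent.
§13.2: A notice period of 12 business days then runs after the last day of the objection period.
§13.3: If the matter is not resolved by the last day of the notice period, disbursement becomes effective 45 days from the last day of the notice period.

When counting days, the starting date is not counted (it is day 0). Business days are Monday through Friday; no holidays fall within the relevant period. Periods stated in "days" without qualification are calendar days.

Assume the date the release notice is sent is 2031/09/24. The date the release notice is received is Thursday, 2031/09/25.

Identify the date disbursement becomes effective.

2032/02/06

The last day of the objection period: 73 calendar days after 2031/09/24 is 2031/12/06.
The last day of the notice period: counting 12 business days from Saturday, 2031/12/06 (Dec 8, Dec 9, Dec 10, Dec 11, …, Dec 19, Dec 22, Dec 23, skipping weekends) reaches Tuesday, 2031/12/23.
The date disbursement becomes effective: 2031/12/23 + 45 days = 2032/02/06.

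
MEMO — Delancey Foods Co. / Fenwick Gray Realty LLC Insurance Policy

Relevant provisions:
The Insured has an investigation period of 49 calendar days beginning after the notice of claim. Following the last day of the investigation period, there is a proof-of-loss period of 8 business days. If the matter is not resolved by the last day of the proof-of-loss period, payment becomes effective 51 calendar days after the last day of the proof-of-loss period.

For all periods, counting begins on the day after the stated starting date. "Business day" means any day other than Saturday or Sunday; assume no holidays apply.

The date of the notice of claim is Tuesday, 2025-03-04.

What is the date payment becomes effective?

2025-06-22

The last day of the investigation period: 2025-03-04 + 49 days = 2025-04-22.
From Tuesday, 2025-04-22, 8 business days (Apr 23, Apr 24, Apr 25, Apr 28, Apr 29, Apr 30, May 1, May 2, skipping weekends) brings us to Friday, 2025-05-02, which is the last day of the proof-of-loss period.
Adding 51 calendar days to 2025-05-02 gives 2025-06-22, which is the date payment becomes effective.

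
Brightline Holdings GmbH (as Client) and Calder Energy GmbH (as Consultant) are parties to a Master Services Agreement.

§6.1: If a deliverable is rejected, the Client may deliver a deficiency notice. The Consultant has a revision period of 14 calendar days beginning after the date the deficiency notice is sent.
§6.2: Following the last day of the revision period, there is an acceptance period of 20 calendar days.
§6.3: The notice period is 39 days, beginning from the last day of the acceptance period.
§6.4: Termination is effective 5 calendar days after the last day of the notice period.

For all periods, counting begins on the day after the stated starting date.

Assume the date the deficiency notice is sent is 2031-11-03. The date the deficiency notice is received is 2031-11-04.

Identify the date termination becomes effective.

2032-01-20

Adding 14 calendar days to 2031-11-03 gives 2031-11-17, which is the last day of the revision period.
Adding 20 calendar days to 2031-11-17 gives 2031-12-07, which is the last day of the acceptance period.
Adding 39 calendar days to 2031-12-07 gives 2032-01-15, which is the last day of the notice period.
The date termination becomes effective: 2032-01-15 + 5 days = 2032-01-20.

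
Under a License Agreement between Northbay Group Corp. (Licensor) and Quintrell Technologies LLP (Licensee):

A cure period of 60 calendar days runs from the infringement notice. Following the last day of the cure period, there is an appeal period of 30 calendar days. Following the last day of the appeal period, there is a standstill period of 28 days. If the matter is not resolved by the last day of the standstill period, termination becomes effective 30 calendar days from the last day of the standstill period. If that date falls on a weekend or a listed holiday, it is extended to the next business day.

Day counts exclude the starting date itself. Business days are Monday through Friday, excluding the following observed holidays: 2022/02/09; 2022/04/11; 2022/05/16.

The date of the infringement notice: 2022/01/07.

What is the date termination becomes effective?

2022/06/06

The last day of the cure period: 60 calendar days after 2022/01/07 is 2022/03/08.
The last day of the appeal period: 2022/03/08 + 30 days = 2022/04/07.
Adding 28 calendar days to 2022/04/07 gives 2022/05/05, which is the last day of the standstill period.
The date termination becomes effective: 2022/05/05 + 30 days = 2022/06/04. That falls on a Saturday, so it rolls to the next business day, Monday, 2022/06/06.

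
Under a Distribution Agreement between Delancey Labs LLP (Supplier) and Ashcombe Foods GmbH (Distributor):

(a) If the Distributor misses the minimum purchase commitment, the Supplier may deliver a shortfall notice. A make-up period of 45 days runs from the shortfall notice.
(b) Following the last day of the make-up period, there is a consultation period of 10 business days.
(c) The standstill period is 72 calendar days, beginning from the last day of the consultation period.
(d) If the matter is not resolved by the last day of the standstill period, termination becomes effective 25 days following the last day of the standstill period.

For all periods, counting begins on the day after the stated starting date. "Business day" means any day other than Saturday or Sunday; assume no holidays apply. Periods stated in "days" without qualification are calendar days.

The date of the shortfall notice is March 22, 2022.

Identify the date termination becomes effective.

August 25, 2022

The last day of the make-up period: 45 calendar days after March 22, 2022 is May 6, 2022.
The last day of the consultation period: 10 business days after Friday, May 6, 2022, skipping weekends — May 9, May 10, May 11, May 12, May 13, May 16, May 17, May 18, May 19, May 20 — lands on Friday, May 20, 2022.
Adding 72 calendar days to May 20, 2022 gives July 31, 2022, which is the last day of the standstill period.
The date termination becomes effective: July 31, 2022 + 25 days = August 25, 2022.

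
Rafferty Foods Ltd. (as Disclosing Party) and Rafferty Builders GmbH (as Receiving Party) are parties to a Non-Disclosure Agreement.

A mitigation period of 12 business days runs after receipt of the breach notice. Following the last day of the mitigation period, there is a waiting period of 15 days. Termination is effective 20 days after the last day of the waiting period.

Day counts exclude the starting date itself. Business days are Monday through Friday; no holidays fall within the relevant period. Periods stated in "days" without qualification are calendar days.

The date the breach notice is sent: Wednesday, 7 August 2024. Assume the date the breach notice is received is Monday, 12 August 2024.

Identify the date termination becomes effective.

2 October 2024

The last day of the mitigation period: 12 business days after Monday, 12 August 2024, skipping weekends — Aug 13, Aug 14, Aug 15, Aug 16, …, Aug 26, Aug 27, Aug 28 — lands on Wednesday, 28 August 2024.
Adding 15 calendar days to 28 August 2024 gives 12 September 2024, which is the last day of the waiting period.
The date termination becomes effective: 12 September 2024 + 20 days = 2 October 2024.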